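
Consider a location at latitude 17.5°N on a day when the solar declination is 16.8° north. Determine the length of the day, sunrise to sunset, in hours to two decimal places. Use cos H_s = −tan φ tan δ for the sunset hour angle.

12.73 hours

cos H_s = −tan(17.5°) · tan(16.8°) = -0.0952, so H_s = arccos(-0.0952) = 95.46°.
Day length = 2 H_s / 15° h⁻¹ = 190.92° / 15 = 12.728 h.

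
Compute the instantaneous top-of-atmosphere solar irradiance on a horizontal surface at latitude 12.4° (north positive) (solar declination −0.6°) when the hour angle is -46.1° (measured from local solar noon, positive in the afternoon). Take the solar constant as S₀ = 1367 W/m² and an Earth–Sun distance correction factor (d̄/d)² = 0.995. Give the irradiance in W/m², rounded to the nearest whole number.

cos θ_z = sin φ sin δ + cos φ cos δ cos H = (0.2147)(-0.0105) + (0.9767)(0.9999)(0.6934) = 0.6749.
Top-of-atmosphere irradiance = S₀ (d̄/d)² cos θ_z = 1367 × 0.995 × 0.6749 = 917.98 W/m².

918 W/m²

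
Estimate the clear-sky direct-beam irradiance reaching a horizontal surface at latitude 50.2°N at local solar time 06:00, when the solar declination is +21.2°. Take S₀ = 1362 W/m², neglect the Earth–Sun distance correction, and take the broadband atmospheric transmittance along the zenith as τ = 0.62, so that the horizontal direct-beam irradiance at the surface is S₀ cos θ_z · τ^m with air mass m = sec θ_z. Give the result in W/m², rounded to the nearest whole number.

Hour angle H = 15° × (6 − 12) = -90.00°.
cos θ_z = sin φ sin δ + cos φ cos δ cos H = (0.7683)(0.3616) + (0.6401)(0.9323)(0.0000) = 0.2778.
Air mass m = 1/cos θ_z = 1/0.2778 = 3.600; τ^m = 0.62^3.600 = 0.1789.
Surface direct beam = 1362 × 0.2778 × 0.1789 = 67.69 W/m².

68 W/m²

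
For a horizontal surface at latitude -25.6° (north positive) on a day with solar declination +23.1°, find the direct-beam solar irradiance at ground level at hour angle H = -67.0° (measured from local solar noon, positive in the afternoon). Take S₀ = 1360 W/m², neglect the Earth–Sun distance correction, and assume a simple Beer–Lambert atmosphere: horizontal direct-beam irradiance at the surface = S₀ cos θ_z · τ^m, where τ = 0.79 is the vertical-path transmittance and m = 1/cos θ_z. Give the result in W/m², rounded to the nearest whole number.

46 W/m²

cos θ_z = sin φ sin δ + cos φ cos δ cos H = (-0.4321)(0.3923) + (0.9018)(0.9198)(0.3907) = 0.1546.
Air mass m = 1/cos θ_z = 1/0.1546 = 6.468; τ^m = 0.79^6.468 = 0.2177.
Surface direct beam = 1360 × 0.1546 × 0.2177 = 45.77 W/m².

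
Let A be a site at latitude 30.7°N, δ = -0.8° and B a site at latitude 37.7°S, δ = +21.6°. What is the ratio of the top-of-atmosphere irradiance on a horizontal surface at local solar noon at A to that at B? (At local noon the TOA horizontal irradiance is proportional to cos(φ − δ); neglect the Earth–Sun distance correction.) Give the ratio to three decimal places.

A: cos θ_z = cos(30.7° − (-0.8°)) = 0.8526.
B: cos θ_z = cos(-37.7° − (21.6°)) = 0.5105.
Ratio A/B = 0.8526 / 0.5105 = 1.6701.

1.670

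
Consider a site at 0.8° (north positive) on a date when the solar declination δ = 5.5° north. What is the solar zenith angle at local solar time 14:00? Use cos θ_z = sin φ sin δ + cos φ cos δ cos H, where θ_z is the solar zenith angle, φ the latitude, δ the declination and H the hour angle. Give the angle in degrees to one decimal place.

Hour angle H = 15° × (14 − 12) = 30.00°.
cos θ_z = sin(0.8°) sin(5.5°) + cos(0.8°) cos(5.5°) cos(30.00°) = 0.0013 + 0.8620 = 0.8633.
θ_z = arccos(0.8633) = 30.31°.

30.3°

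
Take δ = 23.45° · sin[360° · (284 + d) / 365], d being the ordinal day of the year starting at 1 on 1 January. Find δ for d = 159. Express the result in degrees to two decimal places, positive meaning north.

+22.84°

360 × (284 + 159) / 365 = 436.932°; sin(436.932°) = 0.9741.
δ = 23.45 × 0.9741 = 22.843° ≈ +22.84°.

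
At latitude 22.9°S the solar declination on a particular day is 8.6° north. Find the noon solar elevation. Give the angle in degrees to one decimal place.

58.5°

At local solar noon the hour angle is zero, so the elevation is 90° − |φ − δ| = 90° − |-22.9° − (8.6°)| = 90° − 31.5° = 58.5°.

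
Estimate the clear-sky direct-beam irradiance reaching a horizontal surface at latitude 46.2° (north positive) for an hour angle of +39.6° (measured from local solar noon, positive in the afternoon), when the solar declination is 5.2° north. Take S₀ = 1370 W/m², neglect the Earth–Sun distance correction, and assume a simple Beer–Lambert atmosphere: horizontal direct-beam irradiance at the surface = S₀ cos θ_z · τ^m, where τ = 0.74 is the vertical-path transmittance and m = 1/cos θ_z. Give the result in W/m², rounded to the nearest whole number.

493 W/m²

With φ = 46.2°, δ = 5.2°, H = 39.60°: sin φ sin δ = 0.0654, cos φ cos δ cos H = 0.5311, so cos θ_z = 0.5965.
Air mass m = 1/cos θ_z = 1/0.5965 = 1.676; τ^m = 0.74^1.676 = 0.6037.
Surface direct beam = 1370 × 0.5965 × 0.6037 = 493.35 W/m².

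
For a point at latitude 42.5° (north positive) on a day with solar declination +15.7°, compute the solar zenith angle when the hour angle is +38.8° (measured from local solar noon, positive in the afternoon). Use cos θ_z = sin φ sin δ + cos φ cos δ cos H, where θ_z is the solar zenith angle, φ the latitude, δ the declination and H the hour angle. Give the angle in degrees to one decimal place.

42.6°

cos θ_z = sin(42.5°) sin(15.7°) + cos(42.5°) cos(15.7°) cos(38.80°) = 0.1828 + 0.5532 = 0.7360.
θ_z = arccos(0.7360) = 42.61°.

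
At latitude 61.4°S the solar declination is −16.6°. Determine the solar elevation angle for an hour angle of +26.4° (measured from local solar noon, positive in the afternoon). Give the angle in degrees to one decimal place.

With φ = -61.4°, δ = -16.6°, H = 26.40°: sin φ sin δ = 0.2508, cos φ cos δ cos H = 0.4109, so cos θ_z = 0.6617.
θ_z = arccos(0.6617) = 48.57°, so the elevation is 90° − 48.57° = 41.43°.

41.4°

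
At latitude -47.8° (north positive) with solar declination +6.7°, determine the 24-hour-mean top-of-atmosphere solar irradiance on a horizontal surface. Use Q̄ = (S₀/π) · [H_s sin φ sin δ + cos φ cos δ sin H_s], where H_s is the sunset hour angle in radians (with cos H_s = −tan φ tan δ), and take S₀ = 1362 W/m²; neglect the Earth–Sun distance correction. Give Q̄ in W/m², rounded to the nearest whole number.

The sunset hour angle satisfies cos H_s = −tan φ tan δ = 0.1296, giving H_s = 82.55°. In radians, H_s = 1.4408.
H_s sin φ sin δ = 1.4408 × -0.7408 × 0.1167 = -0.1246.
cos φ cos δ sin H_s = 0.6717 × 0.9932 × 0.9916 = 0.6615.
Q̄ = (1362/π) × (-0.1246 + 0.6615) = 433.54 × 0.5369 = 232.77 W/m².

233 W/m²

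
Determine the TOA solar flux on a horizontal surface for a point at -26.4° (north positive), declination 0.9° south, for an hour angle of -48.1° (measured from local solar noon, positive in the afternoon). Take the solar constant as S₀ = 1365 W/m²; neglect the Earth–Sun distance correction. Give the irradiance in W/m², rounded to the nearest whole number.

cos θ_z = sin φ sin δ + cos φ cos δ cos H = (-0.4446)(-0.0157) + (0.8957)(0.9999)(0.6678) = 0.6051.
Top-of-atmosphere irradiance = S₀ cos θ_z = 1365 × 0.6051 = 825.96 W/m².

826 W/m²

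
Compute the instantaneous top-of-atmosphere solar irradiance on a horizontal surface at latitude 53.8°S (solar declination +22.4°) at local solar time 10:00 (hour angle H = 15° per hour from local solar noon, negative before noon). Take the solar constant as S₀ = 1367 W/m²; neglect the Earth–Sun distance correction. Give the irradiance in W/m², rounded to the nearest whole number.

226 W/m²

Hour angle H = 15° × (10 − 12) = -30.00°.
With φ = -53.8°, δ = 22.4°, H = -30.00°: sin φ sin δ = -0.3075, cos φ cos δ cos H = 0.4729, so cos θ_z = 0.1654.
Top-of-atmosphere irradiance = S₀ cos θ_z = 1367 × 0.1654 = 226.10 W/m².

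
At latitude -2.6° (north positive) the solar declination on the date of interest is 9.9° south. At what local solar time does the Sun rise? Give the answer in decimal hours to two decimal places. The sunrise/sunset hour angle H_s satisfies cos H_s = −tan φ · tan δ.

5.97 h

−tan φ tan δ = −(-0.0454)(-0.1745) = -0.0079; H_s = arccos(-0.0079) = 90.45°.
Sunrise is at 12 − H_s/15 = 12 − 6.030 = 5.970 h local solar time.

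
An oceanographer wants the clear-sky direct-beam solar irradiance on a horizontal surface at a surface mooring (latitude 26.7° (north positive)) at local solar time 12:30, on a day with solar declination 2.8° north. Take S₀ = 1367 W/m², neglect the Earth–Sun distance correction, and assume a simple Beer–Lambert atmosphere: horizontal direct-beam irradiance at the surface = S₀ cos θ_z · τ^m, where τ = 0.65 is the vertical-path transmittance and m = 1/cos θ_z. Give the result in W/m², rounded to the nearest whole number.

771 W/m²

Hour angle H = 15° × (12.5 − 12) = 7.50°.
With φ = 26.7°, δ = 2.8°, H = 7.50°: sin φ sin δ = 0.0219, cos φ cos δ cos H = 0.8847, so cos θ_z = 0.9066.
Air mass m = 1/cos θ_z = 1/0.9066 = 1.103; τ^m = 0.65^1.103 = 0.6218.
Surface direct beam = 1367 × 0.9066 × 0.6218 = 770.61 W/m².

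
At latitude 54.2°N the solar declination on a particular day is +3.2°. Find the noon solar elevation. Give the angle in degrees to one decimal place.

At local solar noon the hour angle is zero, so the elevation is 90° − |φ − δ| = 90° − |54.2° − (3.2°)| = 90° − 51.0° = 39.0°.

39.0°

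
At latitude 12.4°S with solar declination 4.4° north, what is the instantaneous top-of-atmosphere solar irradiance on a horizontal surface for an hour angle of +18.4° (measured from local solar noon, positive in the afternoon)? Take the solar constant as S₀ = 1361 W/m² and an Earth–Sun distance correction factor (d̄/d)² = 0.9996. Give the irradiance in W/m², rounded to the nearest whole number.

cos θ_z = sin φ sin δ + cos φ cos δ cos H = (-0.2147)(0.0767) + (0.9767)(0.9971)(0.9489) = 0.9076.
Top-of-atmosphere irradiance = S₀ (d̄/d)² cos θ_z = 1361 × 0.9996 × 0.9076 = 1234.75 W/m².

1235 W/m²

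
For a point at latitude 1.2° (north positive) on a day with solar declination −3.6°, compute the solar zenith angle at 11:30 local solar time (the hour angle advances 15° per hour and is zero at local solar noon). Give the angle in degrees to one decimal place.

Hour angle H = 15° × (11.5 − 12) = -7.50°.
cos θ_z = sin(1.2°) sin(-3.6°) + cos(1.2°) cos(-3.6°) cos(-7.50°) = -0.0013 + 0.9893 = 0.9880.
θ_z = arccos(0.9880) = 8.89°.

8.9°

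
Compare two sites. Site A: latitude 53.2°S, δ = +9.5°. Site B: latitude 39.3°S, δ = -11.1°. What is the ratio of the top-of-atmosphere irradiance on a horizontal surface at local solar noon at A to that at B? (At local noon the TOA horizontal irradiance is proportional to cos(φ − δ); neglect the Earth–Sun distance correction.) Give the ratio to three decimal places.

A: cos θ_z = cos(-53.2° − (9.5°)) = 0.4586.
B: cos θ_z = cos(-39.3° − (-11.1°)) = 0.8813.
Ratio A/B = 0.4586 / 0.8813 = 0.5204.

0.520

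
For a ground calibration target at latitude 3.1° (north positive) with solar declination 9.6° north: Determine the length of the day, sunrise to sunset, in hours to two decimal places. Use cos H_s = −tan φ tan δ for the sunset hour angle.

12.07 hours

−tan φ tan δ = −(0.0542)(0.1691) = -0.0092; H_s = arccos(-0.0092) = 90.53°.
Day length = 2 H_s / 15° h⁻¹ = 181.06° / 15 = 12.071 h.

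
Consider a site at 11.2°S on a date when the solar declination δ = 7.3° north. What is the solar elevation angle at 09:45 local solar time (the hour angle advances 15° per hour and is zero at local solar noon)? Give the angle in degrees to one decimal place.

Hour angle H = 15° × (9.75 − 12) = -33.75°.
With φ = -11.2°, δ = 7.3°, H = -33.75°: sin φ sin δ = -0.0247, cos φ cos δ cos H = 0.8090, so cos θ_z = 0.7843.
θ_z = arccos(0.7843) = 38.34°, so the elevation is 90° − 38.34° = 51.66°.

51.7°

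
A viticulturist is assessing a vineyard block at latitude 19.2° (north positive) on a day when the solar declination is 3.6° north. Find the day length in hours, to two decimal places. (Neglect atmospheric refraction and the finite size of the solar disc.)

cos H_s = −tan(19.2°) · tan(3.6°) = -0.0219, so H_s = arccos(-0.0219) = 91.25°.
Day length = 2 H_s / 15° h⁻¹ = 182.50° / 15 = 12.167 h.

12.17 hours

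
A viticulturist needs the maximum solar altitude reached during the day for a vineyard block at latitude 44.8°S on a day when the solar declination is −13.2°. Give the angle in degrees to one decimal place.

At local solar noon the hour angle is zero, so the elevation is 90° − |φ − δ| = 90° − |-44.8° − (-13.2°)| = 90° − 31.6° = 58.4°.

58.4°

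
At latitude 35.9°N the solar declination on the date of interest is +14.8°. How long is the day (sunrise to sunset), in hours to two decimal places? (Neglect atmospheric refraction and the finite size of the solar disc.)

The sunset hour angle satisfies cos H_s = −tan φ tan δ = -0.1913, giving H_s = 101.03°.
Day length = 2 H_s / 15° h⁻¹ = 202.06° / 15 = 13.471 h.

13.47 hours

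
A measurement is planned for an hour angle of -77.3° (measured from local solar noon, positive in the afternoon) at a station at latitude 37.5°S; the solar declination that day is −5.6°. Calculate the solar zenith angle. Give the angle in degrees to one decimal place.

76.5°

cos θ_z = sin φ sin δ + cos φ cos δ cos H = (-0.6088)(-0.0976) + (0.7934)(0.9952)(0.2198) = 0.2330.
θ_z = arccos(0.2330) = 76.53°.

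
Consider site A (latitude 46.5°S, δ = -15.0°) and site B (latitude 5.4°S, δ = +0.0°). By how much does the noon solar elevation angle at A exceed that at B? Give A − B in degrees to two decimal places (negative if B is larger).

-26.10°

A: 90° − |-46.5 − (-15.0)| = 58.50°.
B: 90° − |-5.4 − (0.0)| = 84.60°.
A − B = 58.50 − 84.60 = -26.10°.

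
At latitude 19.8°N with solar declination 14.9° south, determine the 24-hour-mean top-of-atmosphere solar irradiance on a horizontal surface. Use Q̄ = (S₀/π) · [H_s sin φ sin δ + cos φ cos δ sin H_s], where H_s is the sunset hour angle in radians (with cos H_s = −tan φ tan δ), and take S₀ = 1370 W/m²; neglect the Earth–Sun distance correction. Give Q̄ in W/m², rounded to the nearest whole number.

339 W/m²

−tan φ tan δ = −(0.3600)(-0.2661) = 0.0958; H_s = arccos(0.0958) = 84.50°. In radians, H_s = 1.4748.
H_s sin φ sin δ = 1.4748 × 0.3387 × -0.2571 = -0.1284.
cos φ cos δ sin H_s = 0.9409 × 0.9664 × 0.9954 = 0.9051.
Q̄ = (1370/π) × (-0.1284 + 0.9051) = 436.08 × 0.7767 = 338.70 W/m².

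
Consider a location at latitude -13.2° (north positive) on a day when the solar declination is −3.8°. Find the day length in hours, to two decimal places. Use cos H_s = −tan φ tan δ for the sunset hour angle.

cos H_s = −tan(-13.2°) · tan(-3.8°) = -0.0156, so H_s = arccos(-0.0156) = 90.89°.
Day length = 2 H_s / 15° h⁻¹ = 181.78° / 15 = 12.119 h.

12.12 hours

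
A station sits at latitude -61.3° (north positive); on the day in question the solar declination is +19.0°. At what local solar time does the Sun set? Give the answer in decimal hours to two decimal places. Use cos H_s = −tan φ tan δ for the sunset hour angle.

15.40 h

The sunset hour angle satisfies cos H_s = −tan φ tan δ = 0.6289, giving H_s = 51.03°.
Sunset is at 12 + H_s/15 = 12 + 3.402 = 15.402 h local solar time.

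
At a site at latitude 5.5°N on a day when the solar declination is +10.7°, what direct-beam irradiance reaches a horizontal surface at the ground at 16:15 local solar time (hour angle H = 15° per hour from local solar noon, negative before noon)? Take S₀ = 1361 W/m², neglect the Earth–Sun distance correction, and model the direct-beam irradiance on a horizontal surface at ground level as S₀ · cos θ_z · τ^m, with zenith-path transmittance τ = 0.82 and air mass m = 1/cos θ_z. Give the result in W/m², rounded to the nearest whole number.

Hour angle H = 15° × (16.25 − 12) = 63.75°.
cos θ_z = sin(5.5°) sin(10.7°) + cos(5.5°) cos(10.7°) cos(63.75°) = 0.0178 + 0.4326 = 0.4504.
Air mass m = 1/cos θ_z = 1/0.4504 = 2.220; τ^m = 0.82^2.220 = 0.6437.
Surface direct beam = 1361 × 0.4504 × 0.6437 = 394.58 W/m².

395 W/m²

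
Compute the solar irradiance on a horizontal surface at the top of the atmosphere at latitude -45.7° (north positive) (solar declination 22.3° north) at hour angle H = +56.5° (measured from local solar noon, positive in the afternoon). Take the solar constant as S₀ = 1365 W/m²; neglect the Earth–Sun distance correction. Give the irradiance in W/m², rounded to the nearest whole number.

116 W/m²

With φ = -45.7°, δ = 22.3°, H = 56.50°: sin φ sin δ = -0.2716, cos φ cos δ cos H = 0.3567, so cos θ_z = 0.0851.
Top-of-atmosphere irradiance = S₀ cos θ_z = 1365 × 0.0851 = 116.16 W/m².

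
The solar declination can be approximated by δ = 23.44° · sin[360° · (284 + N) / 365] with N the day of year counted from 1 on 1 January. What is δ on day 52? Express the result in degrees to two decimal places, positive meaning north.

-11.22°

360 × (284 + 52) / 365 = 331.397°; sin(331.397°) = -0.4787.
δ = 23.44 × -0.4787 = -11.221° ≈ -11.22°.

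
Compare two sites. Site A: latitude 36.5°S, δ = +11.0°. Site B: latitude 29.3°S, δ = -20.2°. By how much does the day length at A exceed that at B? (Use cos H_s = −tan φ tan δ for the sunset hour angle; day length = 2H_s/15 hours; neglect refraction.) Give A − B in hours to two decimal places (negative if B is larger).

-2.69 h

A: H_s = arccos(−tan -36.5° · tan 11.0°) = 81.73°, so 2H_s/15 = 10.8973 h.
B: H_s = arccos(−tan -29.3° · tan -20.2°) = 101.92°, so 2H_s/15 = 13.5893 h.
A − B = 10.8973 − 13.5893 = -2.6920 h.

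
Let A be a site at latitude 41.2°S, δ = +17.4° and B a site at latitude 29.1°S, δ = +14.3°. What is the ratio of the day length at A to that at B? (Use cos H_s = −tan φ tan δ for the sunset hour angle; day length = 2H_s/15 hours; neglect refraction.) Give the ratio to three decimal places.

0.905

A: H_s = arccos(−tan -41.2° · tan 17.4°) = 74.08°, so 2H_s/15 = 9.8773 h.
B: H_s = arccos(−tan -29.1° · tan 14.3°) = 81.84°, so 2H_s/15 = 10.9120 h.
Ratio A/B = 9.8773 / 10.9120 = 0.9052.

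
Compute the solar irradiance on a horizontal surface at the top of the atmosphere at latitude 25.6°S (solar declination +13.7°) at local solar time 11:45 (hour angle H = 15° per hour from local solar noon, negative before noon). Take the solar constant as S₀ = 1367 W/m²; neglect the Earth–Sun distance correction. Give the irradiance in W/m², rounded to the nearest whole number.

Hour angle H = 15° × (11.75 − 12) = -3.75°.
cos θ_z = sin(-25.6°) sin(13.7°) + cos(-25.6°) cos(13.7°) cos(-3.75°) = -0.1023 + 0.8743 = 0.7720.
Top-of-atmosphere irradiance = S₀ cos θ_z = 1367 × 0.7720 = 1055.32 W/m².

1055 W/m²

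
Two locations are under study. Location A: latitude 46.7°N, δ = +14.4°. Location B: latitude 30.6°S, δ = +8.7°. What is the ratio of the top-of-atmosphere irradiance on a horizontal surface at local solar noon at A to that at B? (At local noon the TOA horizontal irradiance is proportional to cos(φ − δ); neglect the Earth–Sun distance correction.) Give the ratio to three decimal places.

A: cos θ_z = cos(46.7° − (14.4°)) = 0.8453.
B: cos θ_z = cos(-30.6° − (8.7°)) = 0.7738.
Ratio A/B = 0.8453 / 0.7738 = 1.0924.

1.092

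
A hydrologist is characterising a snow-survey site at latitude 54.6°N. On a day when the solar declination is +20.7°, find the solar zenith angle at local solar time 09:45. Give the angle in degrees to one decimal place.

42.4°

Hour angle H = 15° × (9.75 − 12) = -33.75°.
cos θ_z = sin(54.6°) sin(20.7°) + cos(54.6°) cos(20.7°) cos(-33.75°) = 0.2881 + 0.4506 = 0.7387.
θ_z = arccos(0.7387) = 42.38°.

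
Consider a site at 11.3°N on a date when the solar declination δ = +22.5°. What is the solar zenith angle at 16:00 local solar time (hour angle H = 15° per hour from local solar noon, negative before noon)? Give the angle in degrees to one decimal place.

58.1°

Hour angle H = 15° × (16 − 12) = 60.00°.
With φ = 11.3°, δ = 22.5°, H = 60.00°: sin φ sin δ = 0.0750, cos φ cos δ cos H = 0.4530, so cos θ_z = 0.5280.
θ_z = arccos(0.5280) = 58.13°.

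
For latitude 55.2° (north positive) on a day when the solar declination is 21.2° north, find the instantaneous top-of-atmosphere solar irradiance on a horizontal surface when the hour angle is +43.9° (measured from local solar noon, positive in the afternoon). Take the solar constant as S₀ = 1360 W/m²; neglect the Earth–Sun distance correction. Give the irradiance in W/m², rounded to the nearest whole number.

925 W/m²

cos θ_z = sin(55.2°) sin(21.2°) + cos(55.2°) cos(21.2°) cos(43.90°) = 0.2969 + 0.3834 = 0.6803.
Top-of-atmosphere irradiance = S₀ cos θ_z = 1360 × 0.6803 = 925.21 W/m².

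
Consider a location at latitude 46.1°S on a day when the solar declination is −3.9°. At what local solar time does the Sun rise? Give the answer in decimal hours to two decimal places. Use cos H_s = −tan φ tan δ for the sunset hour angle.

5.73 h

cos H_s = −tan(-46.1°) · tan(-3.9°) = -0.0708, so H_s = arccos(-0.0708) = 94.06°.
Sunrise is at 12 − H_s/15 = 12 − 6.271 = 5.729 h local solar time.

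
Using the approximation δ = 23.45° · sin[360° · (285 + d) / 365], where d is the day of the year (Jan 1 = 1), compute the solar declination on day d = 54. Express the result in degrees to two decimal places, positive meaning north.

-10.15°

360 × (285 + 54) / 365 = 334.356°; sin(334.356°) = -0.4328.
δ = 23.45 × -0.4328 = -10.149° ≈ -10.15°.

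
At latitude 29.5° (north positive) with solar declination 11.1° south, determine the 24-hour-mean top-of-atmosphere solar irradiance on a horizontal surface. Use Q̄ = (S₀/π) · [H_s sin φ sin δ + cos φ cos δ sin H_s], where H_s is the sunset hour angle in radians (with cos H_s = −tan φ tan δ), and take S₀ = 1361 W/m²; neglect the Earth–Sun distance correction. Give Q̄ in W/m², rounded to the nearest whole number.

308 W/m²

The sunset hour angle satisfies cos H_s = −tan φ tan δ = 0.1110, giving H_s = 83.63°. In radians, H_s = 1.4596.
H_s sin φ sin δ = 1.4596 × 0.4924 × -0.1925 = -0.1384.
cos φ cos δ sin H_s = 0.8704 × 0.9813 × 0.9938 = 0.8488.
Q̄ = (1361/π) × (-0.1384 + 0.8488) = 433.22 × 0.7104 = 307.76 W/m².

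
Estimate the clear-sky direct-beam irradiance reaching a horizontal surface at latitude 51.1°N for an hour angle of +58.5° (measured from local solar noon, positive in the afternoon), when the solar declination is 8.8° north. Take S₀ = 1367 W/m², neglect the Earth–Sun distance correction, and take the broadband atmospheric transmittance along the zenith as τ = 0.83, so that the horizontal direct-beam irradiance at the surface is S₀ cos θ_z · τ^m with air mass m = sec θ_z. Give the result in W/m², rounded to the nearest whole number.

With φ = 51.1°, δ = 8.8°, H = 58.50°: sin φ sin δ = 0.1191, cos φ cos δ cos H = 0.3242, so cos θ_z = 0.4433.
Air mass m = 1/cos θ_z = 1/0.4433 = 2.256; τ^m = 0.83^2.256 = 0.6568.
Surface direct beam = 1367 × 0.4433 × 0.6568 = 398.01 W/m².

398 W/m²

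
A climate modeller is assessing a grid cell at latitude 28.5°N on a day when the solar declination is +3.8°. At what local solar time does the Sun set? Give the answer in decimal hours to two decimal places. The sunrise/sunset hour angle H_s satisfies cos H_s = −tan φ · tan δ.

−tan φ tan δ = −(0.5430)(0.0664) = -0.0361; H_s = arccos(-0.0361) = 92.07°.
Sunset is at 12 + H_s/15 = 12 + 6.138 = 18.138 h local solar time.

18.14 h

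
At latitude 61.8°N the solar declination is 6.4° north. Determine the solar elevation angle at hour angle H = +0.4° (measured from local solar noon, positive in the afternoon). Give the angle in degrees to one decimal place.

cos θ_z = sin(61.8°) sin(6.4°) + cos(61.8°) cos(6.4°) cos(0.40°) = 0.0982 + 0.4696 = 0.5678.
θ_z = arccos(0.5678) = 55.40°, so the elevation is 90° − 55.40° = 34.60°.

34.6°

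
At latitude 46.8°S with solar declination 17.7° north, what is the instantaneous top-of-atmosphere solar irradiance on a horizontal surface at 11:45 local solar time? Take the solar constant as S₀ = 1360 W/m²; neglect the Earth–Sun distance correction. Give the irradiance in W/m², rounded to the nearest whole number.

Hour angle H = 15° × (11.75 − 12) = -3.75°.
With φ = -46.8°, δ = 17.7°, H = -3.75°: sin φ sin δ = -0.2216, cos φ cos δ cos H = 0.6507, so cos θ_z = 0.4291.
Top-of-atmosphere irradiance = S₀ cos θ_z = 1360 × 0.4291 = 583.58 W/m².

584 W/m²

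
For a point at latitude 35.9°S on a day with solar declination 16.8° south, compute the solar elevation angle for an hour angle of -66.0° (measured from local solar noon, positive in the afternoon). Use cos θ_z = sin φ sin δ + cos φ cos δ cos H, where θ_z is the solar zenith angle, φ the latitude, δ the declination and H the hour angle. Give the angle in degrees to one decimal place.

cos θ_z = sin(-35.9°) sin(-16.8°) + cos(-35.9°) cos(-16.8°) cos(-66.00°) = 0.1695 + 0.3154 = 0.4849.
θ_z = arccos(0.4849) = 60.99°, so the elevation is 90° − 60.99° = 29.01°.

29.0°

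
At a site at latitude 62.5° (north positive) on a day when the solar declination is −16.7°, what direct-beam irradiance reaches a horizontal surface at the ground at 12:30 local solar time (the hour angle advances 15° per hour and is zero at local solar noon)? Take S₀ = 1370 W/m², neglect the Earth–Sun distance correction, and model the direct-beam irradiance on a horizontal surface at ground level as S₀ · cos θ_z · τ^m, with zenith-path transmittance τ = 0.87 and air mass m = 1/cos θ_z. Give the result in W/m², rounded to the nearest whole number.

Hour angle H = 15° × (12.5 − 12) = 7.50°.
cos θ_z = sin(62.5°) sin(-16.7°) + cos(62.5°) cos(-16.7°) cos(7.50°) = -0.2549 + 0.4385 = 0.1836.
Air mass m = 1/cos θ_z = 1/0.1836 = 5.447; τ^m = 0.87^5.447 = 0.4683.
Surface direct beam = 1370 × 0.1836 × 0.4683 = 117.79 W/m².

118 W/m²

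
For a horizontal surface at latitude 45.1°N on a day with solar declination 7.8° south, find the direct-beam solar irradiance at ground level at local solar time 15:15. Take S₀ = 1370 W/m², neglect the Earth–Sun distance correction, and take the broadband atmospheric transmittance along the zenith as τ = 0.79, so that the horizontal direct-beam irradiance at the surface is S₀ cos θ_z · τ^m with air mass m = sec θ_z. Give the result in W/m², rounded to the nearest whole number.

262 W/m²

Hour angle H = 15° × (15.25 − 12) = 48.75°.
With φ = 45.1°, δ = -7.8°, H = 48.75°: sin φ sin δ = -0.0961, cos φ cos δ cos H = 0.4611, so cos θ_z = 0.3650.
Air mass m = 1/cos θ_z = 1/0.3650 = 2.740; τ^m = 0.79^2.740 = 0.5242.
Surface direct beam = 1370 × 0.3650 × 0.5242 = 262.13 W/m².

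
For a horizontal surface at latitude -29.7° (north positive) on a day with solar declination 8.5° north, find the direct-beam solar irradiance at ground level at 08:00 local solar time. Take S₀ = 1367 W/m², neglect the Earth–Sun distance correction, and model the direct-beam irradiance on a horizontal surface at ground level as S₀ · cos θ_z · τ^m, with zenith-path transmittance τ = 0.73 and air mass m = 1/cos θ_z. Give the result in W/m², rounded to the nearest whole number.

Hour angle H = 15° × (8 − 12) = -60.00°.
With φ = -29.7°, δ = 8.5°, H = -60.00°: sin φ sin δ = -0.0732, cos φ cos δ cos H = 0.4295, so cos θ_z = 0.3563.
Air mass m = 1/cos θ_z = 1/0.3563 = 2.807; τ^m = 0.73^2.807 = 0.4134.
Surface direct beam = 1367 × 0.3563 × 0.4134 = 201.35 W/m².

201 W/m²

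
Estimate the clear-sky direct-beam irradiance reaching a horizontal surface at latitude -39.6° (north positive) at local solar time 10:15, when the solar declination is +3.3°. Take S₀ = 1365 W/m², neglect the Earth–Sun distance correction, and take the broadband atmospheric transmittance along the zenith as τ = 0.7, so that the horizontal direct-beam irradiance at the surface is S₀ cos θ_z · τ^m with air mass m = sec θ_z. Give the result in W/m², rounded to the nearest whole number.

516 W/m²

Hour angle H = 15° × (10.25 − 12) = -26.25°.
cos θ_z = sin φ sin δ + cos φ cos δ cos H = (-0.6374)(0.0576) + (0.7705)(0.9983)(0.8969) = 0.6532.
Air mass m = 1/cos θ_z = 1/0.6532 = 1.531; τ^m = 0.7^1.531 = 0.5792.
Surface direct beam = 1365 × 0.6532 × 0.5792 = 516.43 W/m².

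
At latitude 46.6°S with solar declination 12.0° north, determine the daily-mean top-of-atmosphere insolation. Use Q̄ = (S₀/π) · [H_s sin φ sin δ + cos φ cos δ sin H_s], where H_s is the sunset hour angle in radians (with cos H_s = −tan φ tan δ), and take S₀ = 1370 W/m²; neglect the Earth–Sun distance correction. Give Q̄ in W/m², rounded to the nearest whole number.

197 W/m²

cos H_s = −tan(-46.6°) · tan(12.0°) = 0.2248, so H_s = arccos(0.2248) = 77.01°. In radians, H_s = 1.3441.
H_s sin φ sin δ = 1.3441 × -0.7266 × 0.2079 = -0.2030.
cos φ cos δ sin H_s = 0.6871 × 0.9781 × 0.9744 = 0.6548.
Q̄ = (1370/π) × (-0.2030 + 0.6548) = 436.08 × 0.4518 = 197.02 W/m².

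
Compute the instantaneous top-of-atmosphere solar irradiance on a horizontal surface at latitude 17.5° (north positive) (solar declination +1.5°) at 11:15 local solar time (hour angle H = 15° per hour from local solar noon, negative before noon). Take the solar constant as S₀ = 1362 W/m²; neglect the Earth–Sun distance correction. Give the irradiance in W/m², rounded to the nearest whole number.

1284 W/m²

Hour angle H = 15° × (11.25 − 12) = -11.25°.
cos θ_z = sin φ sin δ + cos φ cos δ cos H = (0.3007)(0.0262) + (0.9537)(0.9997)(0.9808) = 0.9430.
Top-of-atmosphere irradiance = S₀ cos θ_z = 1362 × 0.9430 = 1284.37 W/m².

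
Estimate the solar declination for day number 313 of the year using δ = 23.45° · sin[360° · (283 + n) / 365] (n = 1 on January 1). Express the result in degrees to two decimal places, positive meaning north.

360 × (283 + 313) / 365 = 587.836°; sin(587.836°) = -0.7412.
δ = 23.45 × -0.7412 = -17.381° ≈ -17.38°.

-17.38°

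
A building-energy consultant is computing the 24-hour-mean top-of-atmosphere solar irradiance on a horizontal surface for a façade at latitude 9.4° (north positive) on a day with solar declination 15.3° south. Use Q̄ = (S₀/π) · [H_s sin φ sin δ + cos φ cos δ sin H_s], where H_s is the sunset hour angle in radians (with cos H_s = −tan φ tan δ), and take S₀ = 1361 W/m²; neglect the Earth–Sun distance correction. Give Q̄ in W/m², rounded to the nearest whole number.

383 W/m²

−tan φ tan δ = −(0.1655)(-0.2736) = 0.0453; H_s = arccos(0.0453) = 87.40°. In radians, H_s = 1.5254.
H_s sin φ sin δ = 1.5254 × 0.1633 × -0.2639 = -0.0657.
cos φ cos δ sin H_s = 0.9866 × 0.9646 × 0.9990 = 0.9507.
Q̄ = (1361/π) × (-0.0657 + 0.9507) = 433.22 × 0.8850 = 383.40 W/m².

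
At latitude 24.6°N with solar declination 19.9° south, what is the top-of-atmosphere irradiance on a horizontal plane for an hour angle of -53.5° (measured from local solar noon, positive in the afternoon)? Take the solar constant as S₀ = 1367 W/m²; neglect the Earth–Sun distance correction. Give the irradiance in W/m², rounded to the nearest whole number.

501 W/m²

cos θ_z = sin(24.6°) sin(-19.9°) + cos(24.6°) cos(-19.9°) cos(-53.50°) = -0.1417 + 0.5085 = 0.3668.
Top-of-atmosphere irradiance = S₀ cos θ_z = 1367 × 0.3668 = 501.42 W/m².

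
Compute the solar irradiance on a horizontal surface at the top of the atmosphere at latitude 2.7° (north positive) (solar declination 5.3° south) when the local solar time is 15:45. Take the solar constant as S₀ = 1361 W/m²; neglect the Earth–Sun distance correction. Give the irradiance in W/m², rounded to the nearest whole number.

Hour angle H = 15° × (15.75 − 12) = 56.25°.
cos θ_z = sin φ sin δ + cos φ cos δ cos H = (0.0471)(-0.0924) + (0.9989)(0.9957)(0.5556) = 0.5483.
Top-of-atmosphere irradiance = S₀ cos θ_z = 1361 × 0.5483 = 746.24 W/m².

746 W/m²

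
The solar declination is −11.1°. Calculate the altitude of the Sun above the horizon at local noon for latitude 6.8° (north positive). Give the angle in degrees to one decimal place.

At local solar noon the hour angle is zero, so the elevation is 90° − |φ − δ| = 90° − |6.8° − (-11.1°)| = 90° − 17.9° = 72.1°.

72.1°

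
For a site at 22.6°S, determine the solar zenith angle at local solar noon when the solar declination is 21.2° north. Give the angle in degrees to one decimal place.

At local solar noon the hour angle is zero, so the zenith angle is |φ − δ| = |-22.6° − (21.2°)| = 43.8°.

43.8°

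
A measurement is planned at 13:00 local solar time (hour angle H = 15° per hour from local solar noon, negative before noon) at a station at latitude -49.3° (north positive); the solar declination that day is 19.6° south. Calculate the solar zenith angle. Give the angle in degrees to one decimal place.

32.0°

Hour angle H = 15° × (13 − 12) = 15.00°.
With φ = -49.3°, δ = -19.6°, H = 15.00°: sin φ sin δ = 0.2543, cos φ cos δ cos H = 0.5934, so cos θ_z = 0.8477.
θ_z = arccos(0.8477) = 32.04°.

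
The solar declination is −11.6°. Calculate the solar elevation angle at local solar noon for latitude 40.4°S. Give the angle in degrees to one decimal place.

61.2°

At local solar noon the hour angle is zero, so the elevation is 90° − |φ − δ| = 90° − |-40.4° − (-11.6°)| = 90° − 28.8° = 61.2°.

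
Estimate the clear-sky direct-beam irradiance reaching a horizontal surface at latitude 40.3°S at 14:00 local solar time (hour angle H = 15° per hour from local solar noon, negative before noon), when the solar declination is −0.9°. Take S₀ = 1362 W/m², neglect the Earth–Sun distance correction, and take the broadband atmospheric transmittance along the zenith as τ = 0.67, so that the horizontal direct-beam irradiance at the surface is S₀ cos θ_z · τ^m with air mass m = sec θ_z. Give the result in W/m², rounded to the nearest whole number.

503 W/m²

Hour angle H = 15° × (14 − 12) = 30.00°.
cos θ_z = sin φ sin δ + cos φ cos δ cos H = (-0.6468)(-0.0157) + (0.7627)(0.9999)(0.8660) = 0.6706.
Air mass m = 1/cos θ_z = 1/0.6706 = 1.491; τ^m = 0.67^1.491 = 0.5504.
Surface direct beam = 1362 × 0.6706 × 0.5504 = 502.71 W/m².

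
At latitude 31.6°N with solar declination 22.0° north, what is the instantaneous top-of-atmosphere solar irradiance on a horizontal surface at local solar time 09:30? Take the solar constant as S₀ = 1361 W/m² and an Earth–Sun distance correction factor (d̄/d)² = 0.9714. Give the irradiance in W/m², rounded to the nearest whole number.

Hour angle H = 15° × (9.5 − 12) = -37.50°.
cos θ_z = sin(31.6°) sin(22.0°) + cos(31.6°) cos(22.0°) cos(-37.50°) = 0.1963 + 0.6265 = 0.8228.
Top-of-atmosphere irradiance = S₀ (d̄/d)² cos θ_z = 1361 × 0.9714 × 0.8228 = 1087.80 W/m².

1088 W/m²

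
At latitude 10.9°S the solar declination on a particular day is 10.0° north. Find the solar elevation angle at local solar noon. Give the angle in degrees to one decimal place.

At local solar noon the hour angle is zero, so the elevation is 90° − |φ − δ| = 90° − |-10.9° − (10.0°)| = 90° − 20.9° = 69.1°.

69.1°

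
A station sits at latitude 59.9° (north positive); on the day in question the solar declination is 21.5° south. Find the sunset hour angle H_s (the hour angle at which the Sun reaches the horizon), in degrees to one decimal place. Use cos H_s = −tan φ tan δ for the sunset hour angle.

cos H_s = −tan(59.9°) · tan(-21.5°) = 0.6795, so H_s = arccos(0.6795) = 47.20°.

47.2°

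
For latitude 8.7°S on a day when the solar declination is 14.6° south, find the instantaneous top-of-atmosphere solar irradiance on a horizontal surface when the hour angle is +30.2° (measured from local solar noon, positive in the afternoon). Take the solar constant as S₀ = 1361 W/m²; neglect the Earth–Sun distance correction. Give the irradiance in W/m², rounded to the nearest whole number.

1177 W/m²

With φ = -8.7°, δ = -14.6°, H = 30.20°: sin φ sin δ = 0.0381, cos φ cos δ cos H = 0.8267, so cos θ_z = 0.8648.
Top-of-atmosphere irradiance = S₀ cos θ_z = 1361 × 0.8648 = 1176.99 W/m².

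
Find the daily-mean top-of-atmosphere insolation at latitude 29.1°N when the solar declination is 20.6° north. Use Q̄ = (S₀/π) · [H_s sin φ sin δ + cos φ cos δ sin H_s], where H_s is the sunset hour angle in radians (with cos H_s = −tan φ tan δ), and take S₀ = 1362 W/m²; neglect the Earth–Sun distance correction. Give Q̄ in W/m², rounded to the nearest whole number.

−tan φ tan δ = −(0.5566)(0.3759) = -0.2092; H_s = arccos(-0.2092) = 102.08°. In radians, H_s = 1.7816.
H_s sin φ sin δ = 1.7816 × 0.4863 × 0.3518 = 0.3048.
cos φ cos δ sin H_s = 0.8738 × 0.9361 × 0.9779 = 0.7999.
Q̄ = (1362/π) × (0.3048 + 0.7999) = 433.54 × 1.1047 = 478.93 W/m².

479 W/m²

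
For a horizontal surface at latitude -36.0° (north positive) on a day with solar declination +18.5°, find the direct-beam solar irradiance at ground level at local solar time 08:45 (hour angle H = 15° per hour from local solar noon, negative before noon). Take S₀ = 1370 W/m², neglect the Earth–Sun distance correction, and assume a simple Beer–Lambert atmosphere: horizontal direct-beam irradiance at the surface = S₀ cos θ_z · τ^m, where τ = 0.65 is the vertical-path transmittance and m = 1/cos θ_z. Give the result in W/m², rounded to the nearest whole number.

Hour angle H = 15° × (8.75 − 12) = -48.75°.
With φ = -36.0°, δ = 18.5°, H = -48.75°: sin φ sin δ = -0.1865, cos φ cos δ cos H = 0.5059, so cos θ_z = 0.3194.
Air mass m = 1/cos θ_z = 1/0.3194 = 3.131; τ^m = 0.65^3.131 = 0.2596.
Surface direct beam = 1370 × 0.3194 × 0.2596 = 113.60 W/m².

114 W/m²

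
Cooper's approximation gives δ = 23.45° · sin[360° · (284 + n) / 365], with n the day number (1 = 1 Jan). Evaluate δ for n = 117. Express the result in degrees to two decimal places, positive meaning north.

+13.62°

360 × (284 + 117) / 365 = 395.507°; sin(395.507°) = 0.5808.
δ = 23.45 × 0.5808 = 13.620° ≈ +13.62°.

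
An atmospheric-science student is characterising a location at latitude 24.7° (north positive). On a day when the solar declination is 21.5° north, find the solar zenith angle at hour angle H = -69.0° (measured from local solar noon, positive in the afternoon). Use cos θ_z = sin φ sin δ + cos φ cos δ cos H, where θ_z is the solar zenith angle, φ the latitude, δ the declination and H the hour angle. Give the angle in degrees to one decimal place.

62.9°

With φ = 24.7°, δ = 21.5°, H = -69.00°: sin φ sin δ = 0.1531, cos φ cos δ cos H = 0.3029, so cos θ_z = 0.4560.
θ_z = arccos(0.4560) = 62.87°.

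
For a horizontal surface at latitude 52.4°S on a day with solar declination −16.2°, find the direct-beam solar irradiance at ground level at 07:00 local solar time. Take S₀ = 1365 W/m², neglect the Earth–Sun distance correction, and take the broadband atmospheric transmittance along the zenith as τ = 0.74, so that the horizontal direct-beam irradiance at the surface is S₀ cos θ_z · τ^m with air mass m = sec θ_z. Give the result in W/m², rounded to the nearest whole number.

227 W/m²

Hour angle H = 15° × (7 − 12) = -75.00°.
cos θ_z = sin φ sin δ + cos φ cos δ cos H = (-0.7923)(-0.2790) + (0.6101)(0.9603)(0.2588) = 0.3727.
Air mass m = 1/cos θ_z = 1/0.3727 = 2.683; τ^m = 0.74^2.683 = 0.4458.
Surface direct beam = 1365 × 0.3727 × 0.4458 = 226.79 W/m².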